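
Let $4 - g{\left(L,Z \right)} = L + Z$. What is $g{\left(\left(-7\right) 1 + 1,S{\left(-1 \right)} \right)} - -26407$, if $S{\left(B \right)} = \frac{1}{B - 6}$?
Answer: $\frac{184920}{7} \approx 26417.0$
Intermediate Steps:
$S{\left(B \right)} = \frac{1}{-6 + B}$
$g{\left(L,Z \right)} = 4 - L - Z$ ($g{\left(L,Z \right)} = 4 - \left(L + Z\right) = 4 - L - Z$)
$g{\left(\left(-7\right) 1 + 1,S{\left(-1 \right)} \right)} - -26407 = \left(4 - \left(\left(-7\right) 1 + 1\right) - \frac{1}{-6 - 1}\right) - -26407 = \left(4 - \left(-7 + 1\right) - \frac{1}{-7}\right) + 26407 = \left(4 - -6 - - \frac{1}{7}\right) + 26407 = \left(4 + 6 + \frac{1}{7}\right) + 26407 = \frac{71}{7} + 26407 = \frac{184920}{7}$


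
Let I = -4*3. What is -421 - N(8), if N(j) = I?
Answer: -409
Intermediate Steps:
I = -12
N(j) = -12
-421 - N(8) = -421 - 1*(-12) = -421 + 12 = -409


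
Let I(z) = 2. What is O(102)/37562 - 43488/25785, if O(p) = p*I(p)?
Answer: -90457562/53807565 ≈ -1.6811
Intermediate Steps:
O(p) = 2*p (O(p) = p*2 = 2*p)
O(102)/37562 - 43488/25785 = (2*102)/37562 - 43488/25785 = 204*(1/37562) - 43488*1/25785 = 102/18781 - 4832/2865 = -90457562/53807565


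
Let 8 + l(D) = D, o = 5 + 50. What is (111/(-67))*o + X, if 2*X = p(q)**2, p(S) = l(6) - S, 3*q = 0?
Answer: -5971/67 ≈ -89.119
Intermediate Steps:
o = 55
q = 0 (q = (1/3)*0 = 0)
l(D) = -8 + D
p(S) = -2 - S (p(S) = (-8 + 6) - S = -2 - S)
X = 2 (X = (-2 - 1*0)**2/2 = (-2 + 0)**2/2 = (1/2)*(-2)**2 = (1/2)*4 = 2)
(111/(-67))*o + X = (111/(-67))*55 + 2 = (111*(-1/67))*55 + 2 = -111/67*55 + 2 = -6105/67 + 2 = -5971/67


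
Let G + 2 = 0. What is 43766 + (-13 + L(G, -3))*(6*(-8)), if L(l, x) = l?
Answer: 44486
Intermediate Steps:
G = -2 (G = -2 + 0 = -2)
43766 + (-13 + L(G, -3))*(6*(-8)) = 43766 + (-13 - 2)*(6*(-8)) = 43766 - 15*(-48) = 43766 + 720 = 44486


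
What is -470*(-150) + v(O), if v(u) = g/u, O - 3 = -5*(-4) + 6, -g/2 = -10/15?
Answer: 6133504/87 ≈ 70500.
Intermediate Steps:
g = 4/3 (g = -(-20)/15 = -2*(-2/3) = 4/3 ≈ 1.3333)
O = 29 (O = 3 + (-5*(-4) + 6) = 3 + (20 + 6) = 3 + 26 = 29)
v(u) = 4/(3*u)
-470*(-150) + v(O) = -470*(-150) + (4/3)/29 = 70500 + (4/3)*(1/29) = 70500 + 4/87 = 6133504/87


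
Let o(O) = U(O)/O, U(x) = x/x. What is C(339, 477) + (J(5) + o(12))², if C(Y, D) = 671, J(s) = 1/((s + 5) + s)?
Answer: 268409/400 ≈ 671.02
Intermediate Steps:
U(x) = 1
o(O) = 1/O
J(s) = 1/(5 + 2*s) (J(s) = 1/((5 + s) + s) = 1/(5 + 2*s))
C(339, 477) + (J(5) + o(12))² = 671 + (1/(5 + 2*5) + 1/12)² = 671 + (1/(5 + 10) + 1/12)² = 671 + (1/15 + 1/12)² = 671 + (3/20)² = 671 + 9/400 = 268409/400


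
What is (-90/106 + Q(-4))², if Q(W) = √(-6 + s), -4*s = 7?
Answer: (90 - 53*I*√31)²/11236 ≈ -7.0291 - 4.7273*I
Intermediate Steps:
s = -7/4 (s = -¼*7 = -7/4 ≈ -1.7500)
Q(W) = I*√31/2 (Q(W) = √(-6 - 7/4) = √(-31/4) = I*√31/2)
(-90/106 + Q(-4))² = (-90/106 + I*√31/2)² = (-90*1/106 + I*√31/2)² = (-45/53 + I*√31/2)²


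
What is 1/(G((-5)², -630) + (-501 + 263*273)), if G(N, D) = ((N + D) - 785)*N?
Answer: 1/36548 ≈ 2.7361e-5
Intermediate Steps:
G(N, D) = N*(-785 + D + N) (G(N, D) = ((D + N) - 785)*N = (-785 + D + N)*N = N*(-785 + D + N))
1/(G((-5)², -630) + (-501 + 263*273)) = 1/((-5)²*(-785 - 630 + (-5)²) + (-501 + 263*273)) = 1/(25*(-785 - 630 + 25) + (-501 + 71799)) = 1/(25*(-1390) + 71298) = 1/(-34750 + 71298) = 1/36548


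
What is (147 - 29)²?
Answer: 13924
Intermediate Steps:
(147 - 29)² = 118² = 13924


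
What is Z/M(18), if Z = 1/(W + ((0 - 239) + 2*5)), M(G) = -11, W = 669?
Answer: -1/4840 ≈ -0.00020661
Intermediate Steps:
Z = 1/440 (Z = 1/(669 + ((0 - 239) + 2*5)) = 1/(669 + (-239 + 10)) = 1/(669 - 229) = 1/440 ≈ 0.0022727)
Z/M(18) = (1/440)/(-11) = (1/440)*(-1/11) = -1/4840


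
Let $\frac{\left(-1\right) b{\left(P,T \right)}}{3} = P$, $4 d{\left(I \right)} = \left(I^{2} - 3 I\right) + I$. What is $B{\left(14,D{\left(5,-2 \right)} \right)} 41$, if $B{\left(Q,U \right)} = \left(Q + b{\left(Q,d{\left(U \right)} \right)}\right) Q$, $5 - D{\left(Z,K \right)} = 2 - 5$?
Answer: $-16072$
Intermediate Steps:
$d{\left(I \right)} = - \frac{I}{2} + \frac{I^{2}}{4}$ ($d{\left(I \right)} = \frac{\left(I^{2} - 3 I\right) + I}{4} = \frac{I^{2} - 2 I}{4} = - \frac{I}{2} + \frac{I^{2}}{4}$)
$D{\left(Z,K \right)} = 8$ ($D{\left(Z,K \right)} = 5 - \left(2 - 5\right) = 5 - -3 = 5 + 3 = 8$)
$b{\left(P,T \right)} = - 3 P$
$B{\left(Q,U \right)} = - 2 Q^{2}$ ($B{\left(Q,U \right)} = \left(Q - 3 Q\right) Q = - 2 Q Q = - 2 Q^{2}$)
$B{\left(14,D{\left(5,-2 \right)} \right)} 41 = - 2 \cdot 14^{2} \cdot 41 = \left(-2\right) 196 \cdot 41 = \left(-392\right) 41 = -16072$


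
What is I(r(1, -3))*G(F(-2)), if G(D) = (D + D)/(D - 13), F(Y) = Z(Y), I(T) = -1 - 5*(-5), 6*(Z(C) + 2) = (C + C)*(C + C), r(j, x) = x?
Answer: -96/37 ≈ -2.5946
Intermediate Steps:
Z(C) = -2 + 2*C²/3 (Z(C) = -2 + ((C + C)*(C + C))/6 = -2 + ((2*C)*(2*C))/6 = -2 + (4*C²)/6 = -2 + 2*C²/3)
I(T) = 24 (I(T) = -1 + 25 = 24)
F(Y) = -2 + 2*Y²/3
G(D) = 2*D/(-13 + D) (G(D) = (2*D)/(-13 + D) = 2*D/(-13 + D))
I(r(1, -3))*G(F(-2)) = 24*(2*(-2 + (⅔)*(-2)²)/(-13 + (-2 + (⅔)*(-2)²))) = 24*(2*(-2 + (⅔)*4)/(-13 + (-2 + (⅔)*4))) = 24*(2*(-2 + 8/3)/(-13 + (-2 + 8/3))) = 24*(2*(⅔)/(-13 + ⅔)) = 24*(2*(⅔)/(-37/3)) = 24*(2*(⅔)*(-3/37)) = 24*(-4/37) = -96/37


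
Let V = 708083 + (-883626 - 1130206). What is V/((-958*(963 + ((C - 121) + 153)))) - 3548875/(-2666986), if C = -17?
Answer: 3403720231507/1249381595532 ≈ 2.7243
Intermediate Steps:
V = -1305749 (V = 708083 - 2013832 = -1305749)
V/((-958*(963 + ((C - 121) + 153)))) - 3548875/(-2666986) = -1305749*(-1/(958*(963 + ((-17 - 121) + 153)))) - 3548875/(-2666986) = -1305749*(-1/(958*(963 + (-138 + 153)))) - 3548875*(-1/2666986) = -1305749*(-1/(958*(963 + 15))) + 3548875/2666986 = -1305749/((-958*978)) + 3548875/2666986 = -1305749/(-936924) + 3548875/2666986 = -1305749*(-1/936924) + 3548875/2666986 = 1305749/936924 + 3548875/2666986 = 3403720231507/1249381595532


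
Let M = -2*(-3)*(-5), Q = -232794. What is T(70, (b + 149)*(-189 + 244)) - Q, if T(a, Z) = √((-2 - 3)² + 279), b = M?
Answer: 232794 + 4*√19 ≈ 2.3281e+5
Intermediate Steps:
M = -30 (M = 6*(-5) = -30)
b = -30
T(a, Z) = 4*√19 (T(a, Z) = √((-5)² + 279) = √(25 + 279) = √304 = 4*√19)
T(70, (b + 149)*(-189 + 244)) - Q = 4*√19 - 1*(-232794) = 4*√19 + 232794 = 232794 + 4*√19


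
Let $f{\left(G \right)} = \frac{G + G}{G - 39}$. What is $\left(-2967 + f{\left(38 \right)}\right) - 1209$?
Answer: $-4252$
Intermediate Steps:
$f{\left(G \right)} = \frac{2 G}{-39 + G}$
$\left(-2967 + f{\left(38 \right)}\right) - 1209 = \left(-2967 + 2 \cdot 38 \frac{1}{-39 + 38}\right) - 1209 = \left(-2967 + 2 \cdot 38 \frac{1}{-1}\right) - 1209 = \left(-2967 + 2 \cdot 38 \left(-1\right)\right) - 1209 = \left(-2967 - 76\right) - 1209 = -3043 - 1209 = -4252$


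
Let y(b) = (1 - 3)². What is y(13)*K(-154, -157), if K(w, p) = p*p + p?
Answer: 97968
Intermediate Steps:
y(b) = 4 (y(b) = (-2)² = 4)
K(w, p) = p + p² (K(w, p) = p² + p = p + p²)
y(13)*K(-154, -157) = 4*(-157*(1 - 157)) = 4*(-157*(-156)) = 4*24492 = 97968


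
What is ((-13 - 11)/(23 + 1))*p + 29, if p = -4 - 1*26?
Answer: 59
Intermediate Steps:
p = -30 (p = -4 - 26 = -30)
((-13 - 11)/(23 + 1))*p + 29 = ((-13 - 11)/(23 + 1))*(-30) + 29 = -24/24*(-30) + 29 = -24*1/24*(-30) + 29 = -1*(-30) + 29 = 30 + 29 = 59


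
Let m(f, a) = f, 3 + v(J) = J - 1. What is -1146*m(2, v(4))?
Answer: -2292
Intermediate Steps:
v(J) = -4 + J (v(J) = -3 + (J - 1) = -3 + (-1 + J) = -4 + J)
-1146*m(2, v(4)) = -1146*2 = -2292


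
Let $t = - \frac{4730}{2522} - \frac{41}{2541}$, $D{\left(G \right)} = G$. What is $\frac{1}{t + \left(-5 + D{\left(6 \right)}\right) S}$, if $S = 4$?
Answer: $\frac{3204201}{6755638} \approx 0.4743$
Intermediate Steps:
$t = - \frac{6061166}{3204201}$ ($t = \left(-4730\right) \frac{1}{2522} - \frac{41}{2541} = - \frac{2365}{1261} - \frac{41}{2541} = - \frac{6061166}{3204201} \approx -1.8916$)
$\frac{1}{t + \left(-5 + D{\left(6 \right)}\right) S} = \frac{1}{- \frac{6061166}{3204201} + \left(-5 + 6\right) 4} = \frac{1}{- \frac{6061166}{3204201} + 1 \cdot 4} = \frac{1}{- \frac{6061166}{3204201} + 4} = \frac{1}{\frac{6755638}{3204201}} = \frac{3204201}{6755638}$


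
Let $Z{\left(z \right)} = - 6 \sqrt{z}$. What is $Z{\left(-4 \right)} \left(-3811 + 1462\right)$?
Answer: $28188 i \approx 28188.0 i$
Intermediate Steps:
$Z{\left(-4 \right)} \left(-3811 + 1462\right) = - 6 \sqrt{-4} \left(-3811 + 1462\right) = - 6 \cdot 2 i \left(-2349\right) = - 12 i \left(-2349\right) = 28188 i$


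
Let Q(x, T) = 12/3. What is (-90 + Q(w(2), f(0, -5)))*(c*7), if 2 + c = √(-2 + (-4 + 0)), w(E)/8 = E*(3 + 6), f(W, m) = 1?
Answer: 1204 - 602*I*√6 ≈ 1204.0 - 1474.6*I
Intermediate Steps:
w(E) = 72*E (w(E) = 8*(E*(3 + 6)) = 8*(E*9) = 8*(9*E) = 72*E)
Q(x, T) = 4 (Q(x, T) = 12*(⅓) = 4)
c = -2 + I*√6 (c = -2 + √(-2 + (-4 + 0)) = -2 + √(-2 - 4) = -2 + √(-6) = -2 + I*√6 ≈ -2.0 + 2.4495*I)
(-90 + Q(w(2), f(0, -5)))*(c*7) = (-90 + 4)*((-2 + I*√6)*7) = -86*(-14 + 7*I*√6) = 1204 - 602*I*√6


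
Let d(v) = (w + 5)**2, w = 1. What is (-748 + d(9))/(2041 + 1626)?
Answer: -712/3667 ≈ -0.19416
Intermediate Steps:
d(v) = 36 (d(v) = (1 + 5)**2 = 6**2 = 36)
(-748 + d(9))/(2041 + 1626) = (-748 + 36)/(2041 + 1626) = -712/3667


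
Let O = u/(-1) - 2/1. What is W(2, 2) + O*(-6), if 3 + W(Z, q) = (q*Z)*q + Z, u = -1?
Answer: 13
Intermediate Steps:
W(Z, q) = -3 + Z + Z*q**2 (W(Z, q) = -3 + ((q*Z)*q + Z) = -3 + ((Z*q)*q + Z) = -3 + (Z*q**2 + Z) = -3 + (Z + Z*q**2) = -3 + Z + Z*q**2)
O = -1 (O = -1/(-1) - 2/1 = -1*(-1) - 2*1 = 1 - 2 = -1)
W(2, 2) + O*(-6) = (-3 + 2 + 2*2**2) - 1*(-6) = (-3 + 2 + 2*4) + 6 = (-3 + 2 + 8) + 6 = 7 + 6 = 13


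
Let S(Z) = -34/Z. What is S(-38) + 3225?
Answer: 61292/19 ≈ 3225.9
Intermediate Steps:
S(-38) + 3225 = -34/(-38) + 3225 = -34*(-1/38) + 3225 = 17/19 + 3225 = 61292/19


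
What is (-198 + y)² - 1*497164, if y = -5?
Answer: -455955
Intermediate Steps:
(-198 + y)² - 1*497164 = (-198 - 5)² - 1*497164 = (-203)² - 497164 = 41209 - 497164 = -455955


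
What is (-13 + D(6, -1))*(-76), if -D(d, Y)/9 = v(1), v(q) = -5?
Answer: -2432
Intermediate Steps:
D(d, Y) = 45 (D(d, Y) = -9*(-5) = 45)
(-13 + D(6, -1))*(-76) = (-13 + 45)*(-76) = 32*(-76) = -2432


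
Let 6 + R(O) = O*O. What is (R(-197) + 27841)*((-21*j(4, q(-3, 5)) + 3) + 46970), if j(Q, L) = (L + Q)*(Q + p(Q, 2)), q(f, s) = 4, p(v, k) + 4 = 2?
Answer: 3108076228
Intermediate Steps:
p(v, k) = -2 (p(v, k) = -4 + 2 = -2)
R(O) = -6 + O² (R(O) = -6 + O*O = -6 + O²)
j(Q, L) = (-2 + Q)*(L + Q) (j(Q, L) = (L + Q)*(Q - 2) = (L + Q)*(-2 + Q) = (-2 + Q)*(L + Q))
(R(-197) + 27841)*((-21*j(4, q(-3, 5)) + 3) + 46970) = ((-6 + (-197)²) + 27841)*((-21*(4² - 2*4 - 2*4 + 4*4) + 3) + 46970) = ((-6 + 38809) + 27841)*((-21*(16 - 8 - 8 + 16) + 3) + 46970) = (38803 + 27841)*((-21*16 + 3) + 46970) = 66644*((-336 + 3) + 46970) = 66644*(-333 + 46970) = 66644*46637 = 3108076228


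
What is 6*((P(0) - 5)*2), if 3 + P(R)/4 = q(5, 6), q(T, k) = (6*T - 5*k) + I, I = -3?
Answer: -348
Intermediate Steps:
q(T, k) = -3 - 5*k + 6*T (q(T, k) = (6*T - 5*k) - 3 = (-5*k + 6*T) - 3 = -3 - 5*k + 6*T)
P(R) = -24 (P(R) = -12 + 4*(-3 - 5*6 + 6*5) = -12 + 4*(-3 - 30 + 30) = -12 + 4*(-3) = -12 - 12 = -24)
6*((P(0) - 5)*2) = 6*((-24 - 5)*2) = 6*(-29*2) = 6*(-58) = -348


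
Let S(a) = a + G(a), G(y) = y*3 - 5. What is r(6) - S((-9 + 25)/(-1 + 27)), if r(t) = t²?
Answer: 501/13 ≈ 38.538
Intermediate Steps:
G(y) = -5 + 3*y (G(y) = 3*y - 5 = -5 + 3*y)
S(a) = -5 + 4*a (S(a) = a + (-5 + 3*a) = -5 + 4*a)
r(6) - S((-9 + 25)/(-1 + 27)) = 6² - (-5 + 4*((-9 + 25)/(-1 + 27))) = 36 - (-5 + 4*(16/26)) = 36 - (-5 + 4*(16*(1/26))) = 36 - (-5 + 4*(8/13)) = 36 - (-5 + 32/13) = 36 - 1*(-33/13) = 36 + 33/13 = 501/13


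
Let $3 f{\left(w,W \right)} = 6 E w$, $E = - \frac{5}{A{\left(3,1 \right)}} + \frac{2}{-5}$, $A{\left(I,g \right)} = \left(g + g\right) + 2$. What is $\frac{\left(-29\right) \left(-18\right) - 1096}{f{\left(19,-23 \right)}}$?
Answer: $\frac{5740}{627} \approx 9.1547$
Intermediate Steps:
$A{\left(I,g \right)} = 2 + 2 g$ ($A{\left(I,g \right)} = 2 g + 2 = 2 + 2 g$)
$E = - \frac{33}{20}$ ($E = - \frac{5}{2 + 2 \cdot 1} + \frac{2}{-5} = - \frac{5}{2 + 2} + 2 \left(- \frac{1}{5}\right) = - \frac{5}{4} - \frac{2}{5} = - \frac{33}{20} \approx -1.65$)
$f{\left(w,W \right)} = - \frac{33 w}{10}$ ($f{\left(w,W \right)} = \frac{6 \left(- \frac{33}{20}\right) w}{3} = \frac{\left(- \frac{99}{10}\right) w}{3} = - \frac{33 w}{10}$)
$\frac{\left(-29\right) \left(-18\right) - 1096}{f{\left(19,-23 \right)}} = \frac{\left(-29\right) \left(-18\right) - 1096}{\left(- \frac{33}{10}\right) 19} = \frac{522 - 1096}{- \frac{627}{10}} = \left(-574\right) \left(- \frac{10}{627}\right) = \frac{5740}{627}$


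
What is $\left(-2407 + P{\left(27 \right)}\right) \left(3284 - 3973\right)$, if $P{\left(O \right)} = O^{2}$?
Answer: $1156142$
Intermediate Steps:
$\left(-2407 + P{\left(27 \right)}\right) \left(3284 - 3973\right) = \left(-2407 + 27^{2}\right) \left(3284 - 3973\right) = \left(-2407 + 729\right) \left(-689\right) = \left(-1678\right) \left(-689\right) = 1156142$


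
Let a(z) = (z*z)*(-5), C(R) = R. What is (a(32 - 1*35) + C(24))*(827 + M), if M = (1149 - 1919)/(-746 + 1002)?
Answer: -2214891/128 ≈ -17304.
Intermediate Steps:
a(z) = -5*z**2 (a(z) = z**2*(-5) = -5*z**2)
M = -385/128 (M = -770/256 = -770*1/256 = -385/128 ≈ -3.0078)
(a(32 - 1*35) + C(24))*(827 + M) = (-5*(32 - 1*35)**2 + 24)*(827 - 385/128) = (-5*(32 - 35)**2 + 24)*(105471/128) = (-5*(-3)**2 + 24)*(105471/128) = (-5*9 + 24)*(105471/128) = (-45 + 24)*(105471/128) = -21*105471/128 = -2214891/128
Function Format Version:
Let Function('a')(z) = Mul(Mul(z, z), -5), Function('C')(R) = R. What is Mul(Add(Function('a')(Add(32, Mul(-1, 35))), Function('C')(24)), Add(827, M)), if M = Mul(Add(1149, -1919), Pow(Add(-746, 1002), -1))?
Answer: Rational(-2214891, 128) ≈ -17304.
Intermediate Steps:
Function('a')(z) = Mul(-5, Pow(z, 2)) (Function('a')(z) = Mul(Pow(z, 2), -5) = Mul(-5, Pow(z, 2)))
M = Rational(-385, 128) (M = Mul(-770, Pow(256, -1)) = Mul(-770, Rational(1, 256)) = Rational(-385, 128) ≈ -3.0078)
Mul(Add(Function('a')(Add(32, Mul(-1, 35))), Function('C')(24)), Add(827, M)) = Mul(Add(Mul(-5, Pow(Add(32, Mul(-1, 35)), 2)), 24), Add(827, Rational(-385, 128))) = Mul(Add(Mul(-5, Pow(Add(32, -35), 2)), 24), Rational(105471, 128)) = Mul(Add(Mul(-5, Pow(-3, 2)), 24), Rational(105471, 128)) = Mul(Add(Mul(-5, 9), 24), Rational(105471, 128)) = Mul(Add(-45, 24), Rational(105471, 128)) = Mul(-21, Rational(105471, 128)) = Rational(-2214891, 128)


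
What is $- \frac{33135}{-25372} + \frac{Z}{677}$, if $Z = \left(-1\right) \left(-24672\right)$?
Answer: $\frac{648410379}{17176844} \approx 37.749$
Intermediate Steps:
$Z = 24672$
$- \frac{33135}{-25372} + \frac{Z}{677} = - \frac{33135}{-25372} + \frac{24672}{677} = \left(-33135\right) \left(- \frac{1}{25372}\right) + 24672 \cdot \frac{1}{677} = \frac{33135}{25372} + \frac{24672}{677} = \frac{648410379}{17176844}$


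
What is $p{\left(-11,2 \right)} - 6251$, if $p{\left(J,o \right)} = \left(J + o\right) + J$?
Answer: $-6271$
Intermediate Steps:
$p{\left(J,o \right)} = o + 2 J$
$p{\left(-11,2 \right)} - 6251 = \left(2 + 2 \left(-11\right)\right) - 6251 = \left(2 - 22\right) - 6251 = -20 - 6251 = -6271$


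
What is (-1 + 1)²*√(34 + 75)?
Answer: 0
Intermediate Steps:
(-1 + 1)²*√(34 + 75) = 0²*√109 = 0*√109 = 0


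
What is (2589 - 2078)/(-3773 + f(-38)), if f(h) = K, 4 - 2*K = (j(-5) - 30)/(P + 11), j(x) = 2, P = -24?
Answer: -6643/49037 ≈ -0.13547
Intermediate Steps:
K = 12/13 (K = 2 - (2 - 30)/(2*(-24 + 11)) = 2 - (-14)/(-13) = 2 - (-14)*(-1)/13 = 2 - ½*28/13 = 2 - 14/13 = 12/13 ≈ 0.92308)
f(h) = 12/13
(2589 - 2078)/(-3773 + f(-38)) = (2589 - 2078)/(-3773 + 12/13) = 511/(-49037/13) = 511*(-13/49037) = -6643/49037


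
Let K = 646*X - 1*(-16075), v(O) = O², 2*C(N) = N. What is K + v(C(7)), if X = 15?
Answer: 103109/4 ≈ 25777.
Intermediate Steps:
C(N) = N/2
K = 25765 (K = 646*15 - 1*(-16075) = 9690 + 16075 = 25765)
K + v(C(7)) = 25765 + ((½)*7)² = 25765 + (7/2)² = 25765 + 49/4 = 103109/4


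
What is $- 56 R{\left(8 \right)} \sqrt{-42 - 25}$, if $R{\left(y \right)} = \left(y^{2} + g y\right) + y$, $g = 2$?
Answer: $- 4928 i \sqrt{67} \approx - 40337.0 i$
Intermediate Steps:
$R{\left(y \right)} = y^{2} + 3 y$ ($R{\left(y \right)} = \left(y^{2} + 2 y\right) + y = y^{2} + 3 y$)
$- 56 R{\left(8 \right)} \sqrt{-42 - 25} = - 56 \cdot 8 \left(3 + 8\right) \sqrt{-42 - 25} = - 56 \cdot 8 \cdot 11 \sqrt{-67} = \left(-56\right) 88 i \sqrt{67} = - 4928 i \sqrt{67}$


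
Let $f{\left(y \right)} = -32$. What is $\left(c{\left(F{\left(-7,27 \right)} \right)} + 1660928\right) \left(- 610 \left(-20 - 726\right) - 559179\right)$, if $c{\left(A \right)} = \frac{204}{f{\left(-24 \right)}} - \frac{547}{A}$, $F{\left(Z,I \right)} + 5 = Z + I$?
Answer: $- \frac{20751564216061}{120} \approx -1.7293 \cdot 10^{11}$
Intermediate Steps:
$F{\left(Z,I \right)} = -5 + I + Z$ ($F{\left(Z,I \right)} = -5 + \left(Z + I\right) = -5 + \left(I + Z\right) = -5 + I + Z$)
$c{\left(A \right)} = - \frac{51}{8} - \frac{547}{A}$ ($c{\left(A \right)} = \frac{204}{-32} - \frac{547}{A} = 204 \left(- \frac{1}{32}\right) - \frac{547}{A} = - \frac{51}{8} - \frac{547}{A}$)
$\left(c{\left(F{\left(-7,27 \right)} \right)} + 1660928\right) \left(- 610 \left(-20 - 726\right) - 559179\right) = \left(\left(- \frac{51}{8} - \frac{547}{-5 + 27 - 7}\right) + 1660928\right) \left(- 610 \left(-20 - 726\right) - 559179\right) = \left(\left(- \frac{51}{8} - \frac{547}{15}\right) + 1660928\right) \left(\left(-610\right) \left(-746\right) - 559179\right) = \left(\left(- \frac{51}{8} - \frac{547}{15}\right) + 1660928\right) \left(455060 - 559179\right) = \left(\left(- \frac{51}{8} - \frac{547}{15}\right) + 1660928\right) \left(-104119\right) = \left(- \frac{5141}{120} + 1660928\right) \left(-104119\right) = \frac{199306219}{120} \left(-104119\right) = - \frac{20751564216061}{120}$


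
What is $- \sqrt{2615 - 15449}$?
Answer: $- 3 i \sqrt{1426} \approx - 113.29 i$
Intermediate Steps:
$- \sqrt{2615 - 15449} = - \sqrt{-12834} = - 3 i \sqrt{1426}$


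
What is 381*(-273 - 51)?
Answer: -123444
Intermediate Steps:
381*(-273 - 51) = 381*(-324) = -123444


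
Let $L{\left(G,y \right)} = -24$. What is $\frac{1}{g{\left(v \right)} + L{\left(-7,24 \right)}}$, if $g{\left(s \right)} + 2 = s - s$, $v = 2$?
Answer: $- \frac{1}{26} \approx -0.038462$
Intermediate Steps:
$g{\left(s \right)} = -2$ ($g{\left(s \right)} = -2 + \left(s - s\right) = -2 + 0 = -2$)
$\frac{1}{g{\left(v \right)} + L{\left(-7,24 \right)}} = \frac{1}{-2 - 24} = \frac{1}{-26} = - \frac{1}{26}$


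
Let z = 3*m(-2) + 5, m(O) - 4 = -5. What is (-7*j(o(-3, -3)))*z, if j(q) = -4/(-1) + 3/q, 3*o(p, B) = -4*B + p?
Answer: -70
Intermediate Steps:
m(O) = -1 (m(O) = 4 - 5 = -1)
o(p, B) = -4*B/3 + p/3 (o(p, B) = (-4*B + p)/3 = (p - 4*B)/3 = -4*B/3 + p/3)
j(q) = 4 + 3/q (j(q) = -4*(-1) + 3/q = 4 + 3/q)
z = 2 (z = 3*(-1) + 5 = -3 + 5 = 2)
(-7*j(o(-3, -3)))*z = -7*(4 + 3/(-4/3*(-3) + (⅓)*(-3)))*2 = -7*(4 + 3/(4 - 1))*2 = -7*(4 + 3/3)*2 = -7*(4 + 3*(⅓))*2 = -7*(4 + 1)*2 = -7*5*2 = -35*2 = -70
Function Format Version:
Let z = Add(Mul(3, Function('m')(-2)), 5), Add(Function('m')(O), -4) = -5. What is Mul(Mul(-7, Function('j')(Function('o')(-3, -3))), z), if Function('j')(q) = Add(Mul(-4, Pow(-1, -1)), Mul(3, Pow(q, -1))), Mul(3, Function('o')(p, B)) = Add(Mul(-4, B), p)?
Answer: -70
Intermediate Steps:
Function('m')(O) = -1 (Function('m')(O) = Add(4, -5) = -1)
Function('o')(p, B) = Add(Mul(Rational(-4, 3), B), Mul(Rational(1, 3), p)) (Function('o')(p, B) = Mul(Rational(1, 3), Add(Mul(-4, B), p)) = Mul(Rational(1, 3), Add(p, Mul(-4, B))) = Add(Mul(Rational(-4, 3), B), Mul(Rational(1, 3), p)))
Function('j')(q) = Add(4, Mul(3, Pow(q, -1))) (Function('j')(q) = Add(Mul(-4, -1), Mul(3, Pow(q, -1))) = Add(4, Mul(3, Pow(q, -1))))
z = 2 (z = Add(Mul(3, -1), 5) = Add(-3, 5) = 2)
Mul(Mul(-7, Function('j')(Function('o')(-3, -3))), z) = Mul(Mul(-7, Add(4, Mul(3, Pow(Add(Mul(Rational(-4, 3), -3), Mul(Rational(1, 3), -3)), -1)))), 2) = Mul(Mul(-7, Add(4, Mul(3, Pow(Add(4, -1), -1)))), 2) = Mul(Mul(-7, Add(4, Mul(3, Pow(3, -1)))), 2) = Mul(Mul(-7, Add(4, Mul(3, Rational(1, 3)))), 2) = Mul(Mul(-7, Add(4, 1)), 2) = Mul(Mul(-7, 5), 2) = Mul(-35, 2) = -70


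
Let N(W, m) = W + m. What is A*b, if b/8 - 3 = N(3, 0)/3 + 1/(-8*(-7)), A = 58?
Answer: 13050/7 ≈ 1864.3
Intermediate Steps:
b = 225/7 (b = 24 + 8*((3 + 0)/3 + 1/(-8*(-7))) = 24 + 8*(3*(⅓) - ⅛*(-⅐)) = 24 + 8*(1 + 1/56) = 24 + 8*(57/56) = 24 + 57/7 = 225/7 ≈ 32.143)
A*b = 58*(225/7) = 13050/7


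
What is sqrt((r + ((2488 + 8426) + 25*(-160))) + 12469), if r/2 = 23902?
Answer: sqrt(67187) ≈ 259.20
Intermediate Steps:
r = 47804 (r = 2*23902 = 47804)
sqrt((r + ((2488 + 8426) + 25*(-160))) + 12469) = sqrt((47804 + ((2488 + 8426) + 25*(-160))) + 12469) = sqrt((47804 + (10914 - 4000)) + 12469) = sqrt((47804 + 6914) + 12469) = sqrt(54718 + 12469) = sqrt(67187)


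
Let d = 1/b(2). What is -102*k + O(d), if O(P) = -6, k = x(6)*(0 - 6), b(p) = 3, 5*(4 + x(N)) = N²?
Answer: 9762/5 ≈ 1952.4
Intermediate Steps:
x(N) = -4 + N²/5
k = -96/5 (k = (-4 + (⅕)*6²)*(0 - 6) = (-4 + (⅕)*36)*(-6) = (-4 + 36/5)*(-6) = (16/5)*(-6) = -96/5 ≈ -19.200)
d = ⅓ (d = 1/3 = ⅓ ≈ 0.33333)
-102*k + O(d) = -102*(-96/5) - 6 = 9792/5 - 6 = 9762/5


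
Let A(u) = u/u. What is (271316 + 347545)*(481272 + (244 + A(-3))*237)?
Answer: 333774635157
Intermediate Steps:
A(u) = 1
(271316 + 347545)*(481272 + (244 + A(-3))*237) = (271316 + 347545)*(481272 + (244 + 1)*237) = 618861*(481272 + 245*237) = 618861*(481272 + 58065) = 618861*539337 = 333774635157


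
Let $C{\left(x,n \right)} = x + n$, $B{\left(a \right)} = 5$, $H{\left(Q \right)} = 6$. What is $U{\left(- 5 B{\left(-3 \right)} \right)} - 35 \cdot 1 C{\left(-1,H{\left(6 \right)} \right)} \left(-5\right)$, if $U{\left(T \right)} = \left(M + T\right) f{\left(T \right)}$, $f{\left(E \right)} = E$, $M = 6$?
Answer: $1350$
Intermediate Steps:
$C{\left(x,n \right)} = n + x$
$U{\left(T \right)} = T \left(6 + T\right)$ ($U{\left(T \right)} = \left(6 + T\right) T = T \left(6 + T\right)$)
$U{\left(- 5 B{\left(-3 \right)} \right)} - 35 \cdot 1 C{\left(-1,H{\left(6 \right)} \right)} \left(-5\right) = \left(-5\right) 5 \left(6 - 25\right) - 35 \cdot 1 \left(6 - 1\right) \left(-5\right) = - 25 \left(6 - 25\right) - 35 \cdot 1 \cdot 5 \left(-5\right) = \left(-25\right) \left(-19\right) - 35 \cdot 5 \left(-5\right) = 475 - -875 = 475 + 875 = 1350$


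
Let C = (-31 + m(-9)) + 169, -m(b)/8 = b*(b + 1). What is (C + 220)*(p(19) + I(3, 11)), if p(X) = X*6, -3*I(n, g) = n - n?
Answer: -24852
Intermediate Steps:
m(b) = -8*b*(1 + b) (m(b) = -8*b*(b + 1) = -8*b*(1 + b))
I(n, g) = 0 (I(n, g) = -(n - n)/3 = -1/3*0 = 0)
p(X) = 6*X
C = -438 (C = (-31 - 8*(-9)*(1 - 9)) + 169 = (-31 - 8*(-9)*(-8)) + 169 = (-31 - 576) + 169 = -607 + 169 = -438)
(C + 220)*(p(19) + I(3, 11)) = (-438 + 220)*(6*19 + 0) = -218*(114 + 0) = -218*114 = -24852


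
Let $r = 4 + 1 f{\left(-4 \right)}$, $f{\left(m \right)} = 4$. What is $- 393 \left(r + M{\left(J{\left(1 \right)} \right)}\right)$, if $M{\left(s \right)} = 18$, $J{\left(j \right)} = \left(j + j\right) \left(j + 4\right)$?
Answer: $-10218$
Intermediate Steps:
$J{\left(j \right)} = 2 j \left(4 + j\right)$
$r = 8$ ($r = 4 + 1 \cdot 4 = 4 + 4 = 8$)
$- 393 \left(r + M{\left(J{\left(1 \right)} \right)}\right) = - 393 \left(8 + 18\right) = \left(-393\right) 26 = -10218$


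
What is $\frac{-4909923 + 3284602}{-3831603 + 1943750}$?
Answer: $\frac{1625321}{1887853} \approx 0.86094$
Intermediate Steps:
$\frac{-4909923 + 3284602}{-3831603 + 1943750} = - \frac{1625321}{-1887853} = \left(-1625321\right) \left(- \frac{1}{1887853}\right) = \frac{1625321}{1887853}$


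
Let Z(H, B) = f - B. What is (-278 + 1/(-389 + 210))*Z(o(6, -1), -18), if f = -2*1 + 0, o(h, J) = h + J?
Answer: -796208/179 ≈ -4448.1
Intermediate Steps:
o(h, J) = J + h
f = -2 (f = -2 + 0 = -2)
Z(H, B) = -2 - B
(-278 + 1/(-389 + 210))*Z(o(6, -1), -18) = (-278 + 1/(-389 + 210))*(-2 - 1*(-18)) = (-278 + 1/(-179))*(-2 + 18) = (-278 - 1/179)*16 = -49763/179*16 = -796208/179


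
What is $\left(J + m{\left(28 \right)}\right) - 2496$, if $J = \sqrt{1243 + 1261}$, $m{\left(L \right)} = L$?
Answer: $-2468 + 2 \sqrt{626} \approx -2418.0$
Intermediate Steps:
$J = 2 \sqrt{626}$ ($J = \sqrt{2504} = 2 \sqrt{626} \approx 50.04$)
$\left(J + m{\left(28 \right)}\right) - 2496 = \left(2 \sqrt{626} + 28\right) - 2496 = \left(28 + 2 \sqrt{626}\right) - 2496 = -2468 + 2 \sqrt{626}$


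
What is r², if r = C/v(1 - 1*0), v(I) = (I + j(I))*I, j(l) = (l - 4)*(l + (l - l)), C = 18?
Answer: 81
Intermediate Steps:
j(l) = l*(-4 + l) (j(l) = (-4 + l)*(l + 0) = (-4 + l)*l = l*(-4 + l))
v(I) = I*(I + I*(-4 + I)) (v(I) = (I + I*(-4 + I))*I = I*(I + I*(-4 + I)))
r = -9 (r = 18/(((1 - 1*0)²*(-3 + (1 - 1*0)))) = 18/(((1 + 0)²*(-3 + (1 + 0)))) = 18/((1²*(-3 + 1))) = 18/((1*(-2))) = 18/(-2) = 18*(-½) = -9)
r² = (-9)² = 81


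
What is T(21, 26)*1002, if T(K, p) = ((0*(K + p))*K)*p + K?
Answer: 21042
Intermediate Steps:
T(K, p) = K (T(K, p) = (0*K)*p + K = 0*p + K = 0 + K = K)
T(21, 26)*1002 = 21*1002 = 21042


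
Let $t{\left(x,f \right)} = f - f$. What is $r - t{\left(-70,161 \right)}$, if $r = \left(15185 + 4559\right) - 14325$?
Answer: $5419$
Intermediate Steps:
$t{\left(x,f \right)} = 0$
$r = 5419$ ($r = 19744 - 14325 = 5419$)
$r - t{\left(-70,161 \right)} = 5419 - 0 = 5419 + 0 = 5419$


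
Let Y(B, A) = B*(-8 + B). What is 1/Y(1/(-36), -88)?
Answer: 1296/289 ≈ 4.4844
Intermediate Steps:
1/Y(1/(-36), -88) = 1/((-8 + 1/(-36))/(-36)) = 1/(-(-8 - 1/36)/36) = 1/(-1/36*(-289/36)) = 1/(289/1296) = 1296/289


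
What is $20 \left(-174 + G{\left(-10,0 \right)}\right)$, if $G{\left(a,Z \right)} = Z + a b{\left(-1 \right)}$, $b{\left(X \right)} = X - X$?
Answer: $-3480$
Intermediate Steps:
$b{\left(X \right)} = 0$
$G{\left(a,Z \right)} = Z$ ($G{\left(a,Z \right)} = Z + a 0 = Z + 0 = Z$)
$20 \left(-174 + G{\left(-10,0 \right)}\right) = 20 \left(-174 + 0\right) = 20 \left(-174\right) = -3480$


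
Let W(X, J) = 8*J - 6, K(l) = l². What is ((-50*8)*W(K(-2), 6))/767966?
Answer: -8400/383983 ≈ -0.021876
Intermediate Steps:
W(X, J) = -6 + 8*J
((-50*8)*W(K(-2), 6))/767966 = ((-50*8)*(-6 + 8*6))/767966 = -400*(-6 + 48)*(1/767966) = -400*42*(1/767966) = -16800*1/767966 = -8400/383983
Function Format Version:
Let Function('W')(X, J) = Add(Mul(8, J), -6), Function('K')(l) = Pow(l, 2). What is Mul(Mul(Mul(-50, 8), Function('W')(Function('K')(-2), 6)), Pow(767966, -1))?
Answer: Rational(-8400, 383983) ≈ -0.021876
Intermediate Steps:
Function('W')(X, J) = Add(-6, Mul(8, J))
Mul(Mul(Mul(-50, 8), Function('W')(Function('K')(-2), 6)), Pow(767966, -1)) = Mul(Mul(Mul(-50, 8), Add(-6, Mul(8, 6))), Pow(767966, -1)) = Mul(Mul(-400, Add(-6, 48)), Rational(1, 767966)) = Mul(Mul(-400, 42), Rational(1, 767966)) = Mul(-16800, Rational(1, 767966)) = Rational(-8400, 383983)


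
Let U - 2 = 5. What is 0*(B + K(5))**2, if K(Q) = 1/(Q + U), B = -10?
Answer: 0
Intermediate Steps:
U = 7 (U = 2 + 5 = 7)
K(Q) = 1/(7 + Q) (K(Q) = 1/(Q + 7) = 1/(7 + Q))
0*(B + K(5))**2 = 0*(-10 + 1/(7 + 5))**2 = 0*(-10 + 1/12)**2 = 0*(-119/12)**2 = 0*(14161/144) = 0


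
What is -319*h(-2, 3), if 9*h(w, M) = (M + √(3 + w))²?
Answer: -5104/9 ≈ -567.11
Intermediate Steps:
h(w, M) = (M + √(3 + w))²/9
-319*h(-2, 3) = -319*(3 + √(3 - 2))²/9 = -319*(3 + √1)²/9 = -319*(3 + 1)²/9 = -319*4²/9 = -319*16/9 = -5104/9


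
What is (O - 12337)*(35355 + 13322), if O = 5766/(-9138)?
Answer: -914651149524/1523 ≈ -6.0056e+8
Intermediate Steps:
O = -961/1523 (O = 5766*(-1/9138) = -961/1523 ≈ -0.63099)
(O - 12337)*(35355 + 13322) = (-961/1523 - 12337)*(35355 + 13322) = -18790212/1523*48677 = -914651149524/1523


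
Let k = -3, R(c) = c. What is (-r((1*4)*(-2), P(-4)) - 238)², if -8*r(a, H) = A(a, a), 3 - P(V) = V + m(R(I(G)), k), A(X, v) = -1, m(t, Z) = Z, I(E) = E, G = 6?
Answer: 3629025/64 ≈ 56704.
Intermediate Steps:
P(V) = 6 - V (P(V) = 3 - (V - 3) = 3 - (-3 + V) = 3 + (3 - V) = 6 - V)
r(a, H) = ⅛ (r(a, H) = -⅛*(-1) = ⅛)
(-r((1*4)*(-2), P(-4)) - 238)² = (-1*⅛ - 238)² = (-⅛ - 238)² = (-1905/8)² = 3629025/64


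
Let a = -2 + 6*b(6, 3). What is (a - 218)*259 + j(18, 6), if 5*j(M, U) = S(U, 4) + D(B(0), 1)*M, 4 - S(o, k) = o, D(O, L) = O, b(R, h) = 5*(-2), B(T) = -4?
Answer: -362674/5 ≈ -72535.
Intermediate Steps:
b(R, h) = -10
a = -62 (a = -2 + 6*(-10) = -2 - 60 = -62)
S(o, k) = 4 - o
j(M, U) = ⅘ - 4*M/5 - U/5 (j(M, U) = ((4 - U) - 4*M)/5 = (4 - U - 4*M)/5 = ⅘ - 4*M/5 - U/5)
(a - 218)*259 + j(18, 6) = (-62 - 218)*259 + (⅘ - ⅘*18 - ⅕*6) = -280*259 + (⅘ - 72/5 - 6/5) = -72520 - 74/5 = -362674/5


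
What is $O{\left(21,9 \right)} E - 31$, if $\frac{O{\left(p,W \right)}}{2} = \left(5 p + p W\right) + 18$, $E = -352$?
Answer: $-219679$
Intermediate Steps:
$O{\left(p,W \right)} = 36 + 10 p + 2 W p$ ($O{\left(p,W \right)} = 2 \left(\left(5 p + p W\right) + 18\right) = 2 \left(\left(5 p + W p\right) + 18\right) = 2 \left(18 + 5 p + W p\right) = 36 + 10 p + 2 W p$)
$O{\left(21,9 \right)} E - 31 = \left(36 + 10 \cdot 21 + 2 \cdot 9 \cdot 21\right) \left(-352\right) - 31 = \left(36 + 210 + 378\right) \left(-352\right) - 31 = 624 \left(-352\right) - 31 = -219648 - 31 = -219679$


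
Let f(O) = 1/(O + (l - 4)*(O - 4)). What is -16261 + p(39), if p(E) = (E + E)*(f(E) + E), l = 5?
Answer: -489064/37 ≈ -13218.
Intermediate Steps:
f(O) = 1/(-4 + 2*O) (f(O) = 1/(O + (5 - 4)*(O - 4)) = 1/(O + 1*(-4 + O)) = 1/(O + (-4 + O)) = 1/(-4 + 2*O))
p(E) = 2*E*(E + 1/(2*(-2 + E))) (p(E) = (E + E)*(1/(2*(-2 + E)) + E) = (2*E)*(E + 1/(2*(-2 + E))) = 2*E*(E + 1/(2*(-2 + E))))
-16261 + p(39) = -16261 + 39*(-1 + 2*39*(2 - 1*39))/(2 - 1*39) = -16261 + 39*(-1 + 2*39*(2 - 39))/(2 - 39) = -16261 + 39*(-1 + 2*39*(-37))/(-37) = -16261 + 39*(-1/37)*(-1 - 2886) = -16261 + 39*(-1/37)*(-2887) = -16261 + 112593/37 = -489064/37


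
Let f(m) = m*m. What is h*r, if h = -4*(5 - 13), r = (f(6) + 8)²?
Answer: 61952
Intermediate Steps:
f(m) = m²
r = 1936 (r = (6² + 8)² = (36 + 8)² = 44² = 1936)
h = 32 (h = -4*(-8) = -1*(-32) = 32)
h*r = 32*1936 = 61952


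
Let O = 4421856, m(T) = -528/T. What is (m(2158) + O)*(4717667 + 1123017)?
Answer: 27866968471134240/1079 ≈ 2.5827e+13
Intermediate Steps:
(m(2158) + O)*(4717667 + 1123017) = (-528/2158 + 4421856)*(4717667 + 1123017) = (-528*1/2158 + 4421856)*5840684 = (-264/1079 + 4421856)*5840684 = (4771182360/1079)*5840684 = 27866968471134240/1079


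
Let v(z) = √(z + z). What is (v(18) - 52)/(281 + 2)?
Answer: -46/283 ≈ -0.16254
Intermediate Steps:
v(z) = √2*√z (v(z) = √(2*z) = √2*√z)
(v(18) - 52)/(281 + 2) = (√2*√18 - 52)/(281 + 2) = (√2*(3*√2) - 52)/283 = (6 - 52)*(1/283) = -46*1/283 = -46/283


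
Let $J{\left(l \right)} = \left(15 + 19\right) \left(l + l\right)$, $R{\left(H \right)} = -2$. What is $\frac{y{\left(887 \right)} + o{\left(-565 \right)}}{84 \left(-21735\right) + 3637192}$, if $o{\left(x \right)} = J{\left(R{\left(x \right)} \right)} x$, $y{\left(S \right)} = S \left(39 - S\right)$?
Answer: $- \frac{168834}{452863} \approx -0.37281$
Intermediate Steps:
$J{\left(l \right)} = 68 l$ ($J{\left(l \right)} = 34 \cdot 2 l = 68 l$)
$o{\left(x \right)} = - 136 x$ ($o{\left(x \right)} = 68 \left(-2\right) x = - 136 x$)
$\frac{y{\left(887 \right)} + o{\left(-565 \right)}}{84 \left(-21735\right) + 3637192} = \frac{887 \left(39 - 887\right) - -76840}{84 \left(-21735\right) + 3637192} = \frac{887 \left(39 - 887\right) + 76840}{-1825740 + 3637192} = \frac{887 \left(-848\right) + 76840}{1811452} = \left(-752176 + 76840\right) \frac{1}{1811452} = \left(-675336\right) \frac{1}{1811452} = - \frac{168834}{452863}$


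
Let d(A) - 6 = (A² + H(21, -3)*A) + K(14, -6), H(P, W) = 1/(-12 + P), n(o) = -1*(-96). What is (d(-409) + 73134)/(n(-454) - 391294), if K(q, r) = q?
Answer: -1081753/1760391 ≈ -0.61450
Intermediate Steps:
n(o) = 96
d(A) = 20 + A² + A/9 (d(A) = 6 + ((A² + A/(-12 + 21)) + 14) = 6 + ((A² + A/9) + 14) = 6 + (14 + A² + A/9) = 20 + A² + A/9)
(d(-409) + 73134)/(n(-454) - 391294) = ((20 + (-409)² + (⅑)*(-409)) + 73134)/(96 - 391294) = ((20 + 167281 - 409/9) + 73134)/(-391198) = (1505300/9 + 73134)*(-1/391198) = (2163506/9)*(-1/391198) = -1081753/1760391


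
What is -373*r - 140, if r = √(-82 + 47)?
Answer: -140 - 373*I*√35 ≈ -140.0 - 2206.7*I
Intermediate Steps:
r = I*√35 (r = √(-35) = I*√35 ≈ 5.9161*I)
-373*r - 140 = -373*I*√35 - 140 = -140 - 373*I*√35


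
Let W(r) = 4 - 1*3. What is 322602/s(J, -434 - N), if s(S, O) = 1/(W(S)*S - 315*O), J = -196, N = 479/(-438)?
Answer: 3206784694449/73 ≈ 4.3929e+10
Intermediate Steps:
W(r) = 1 (W(r) = 4 - 3 = 1)
N = -479/438 (N = 479*(-1/438) = -479/438 ≈ -1.0936)
s(S, O) = 1/(S - 315*O) (s(S, O) = 1/(1*S - 315*O) = 1/(S - 315*O))
322602/s(J, -434 - N) = 322602/((-1/(-1*(-196) + 315*(-434 - 1*(-479/438))))) = 322602/((-1/(196 + 315*(-434 + 479/438)))) = 322602/((-1/(196 + 315*(-189613/438)))) = 322602/((-1/(196 - 19909365/146))) = 322602/((-1/(-19880749/146))) = 322602/((-1*(-146/19880749))) = 322602/(146/19880749) = 322602*(19880749/146) = 3206784694449/73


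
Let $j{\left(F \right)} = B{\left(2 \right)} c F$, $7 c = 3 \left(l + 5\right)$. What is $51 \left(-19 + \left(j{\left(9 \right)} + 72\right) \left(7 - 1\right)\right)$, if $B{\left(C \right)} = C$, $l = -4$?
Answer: $\frac{163965}{7} \approx 23424.0$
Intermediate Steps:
$c = \frac{3}{7}$ ($c = \frac{3 \left(-4 + 5\right)}{7} = \frac{3 \cdot 1}{7} = \frac{1}{7} \cdot 3 = \frac{3}{7} \approx 0.42857$)
$j{\left(F \right)} = \frac{6 F}{7}$ ($j{\left(F \right)} = 2 \cdot \frac{3}{7} F = \frac{6 F}{7}$)
$51 \left(-19 + \left(j{\left(9 \right)} + 72\right) \left(7 - 1\right)\right) = 51 \left(-19 + \left(\frac{6}{7} \cdot 9 + 72\right) \left(7 - 1\right)\right) = 51 \left(-19 + \left(\frac{54}{7} + 72\right) 6\right) = 51 \left(-19 + \frac{558}{7} \cdot 6\right) = 51 \left(-19 + \frac{3348}{7}\right) = 51 \cdot \frac{3215}{7} = \frac{163965}{7}$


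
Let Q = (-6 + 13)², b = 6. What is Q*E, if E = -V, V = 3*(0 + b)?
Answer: -882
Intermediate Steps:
V = 18 (V = 3*(0 + 6) = 3*6 = 18)
Q = 49 (Q = 7² = 49)
E = -18 (E = -1*18 = -18)
Q*E = 49*(-18) = -882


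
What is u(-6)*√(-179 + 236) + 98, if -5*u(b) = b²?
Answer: 98 - 36*√57/5 ≈ 43.641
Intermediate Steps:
u(b) = -b²/5
u(-6)*√(-179 + 236) + 98 = (-⅕*(-6)²)*√(-179 + 236) + 98 = (-⅕*36)*√57 + 98 = -36*√57/5 + 98 = 98 - 36*√57/5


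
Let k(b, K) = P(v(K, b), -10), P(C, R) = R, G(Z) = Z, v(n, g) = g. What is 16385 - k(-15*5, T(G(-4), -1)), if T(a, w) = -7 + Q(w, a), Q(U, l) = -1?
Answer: 16395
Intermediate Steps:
T(a, w) = -8 (T(a, w) = -7 - 1 = -8)
k(b, K) = -10
16385 - k(-15*5, T(G(-4), -1)) = 16385 - 1*(-10) = 16385 + 10 = 16395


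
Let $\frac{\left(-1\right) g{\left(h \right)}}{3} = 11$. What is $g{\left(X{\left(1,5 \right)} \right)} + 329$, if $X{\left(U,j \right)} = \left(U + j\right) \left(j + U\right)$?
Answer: $296$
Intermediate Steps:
$X{\left(U,j \right)} = \left(U + j\right)^{2}$ ($X{\left(U,j \right)} = \left(U + j\right) \left(U + j\right) = \left(U + j\right)^{2}$)
$g{\left(h \right)} = -33$ ($g{\left(h \right)} = \left(-3\right) 11 = -33$)
$g{\left(X{\left(1,5 \right)} \right)} + 329 = -33 + 329 = 296$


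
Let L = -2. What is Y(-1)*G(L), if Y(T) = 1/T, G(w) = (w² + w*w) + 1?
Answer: -9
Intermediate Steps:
G(w) = 1 + 2*w² (G(w) = (w² + w²) + 1 = 2*w² + 1 = 1 + 2*w²)
Y(-1)*G(L) = (1 + 2*(-2)²)/(-1) = -(1 + 2*4) = -(1 + 8) = -1*9 = -9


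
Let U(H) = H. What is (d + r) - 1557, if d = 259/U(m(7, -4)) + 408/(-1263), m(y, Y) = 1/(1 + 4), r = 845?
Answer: 245307/421 ≈ 582.68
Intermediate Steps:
m(y, Y) = ⅕ (m(y, Y) = 1/5 = ⅕)
d = 545059/421 (d = 259/(⅕) + 408/(-1263) = 259*5 + 408*(-1/1263) = 1295 - 136/421 = 545059/421 ≈ 1294.7)
(d + r) - 1557 = (545059/421 + 845) - 1557 = 900804/421 - 1557 = 245307/421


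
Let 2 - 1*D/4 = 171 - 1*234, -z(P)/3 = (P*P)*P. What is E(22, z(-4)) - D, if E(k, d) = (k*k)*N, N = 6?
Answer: 2644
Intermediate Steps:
z(P) = -3*P³ (z(P) = -3*P*P*P = -3*P²*P = -3*P³)
E(k, d) = 6*k² (E(k, d) = (k*k)*6 = k²*6 = 6*k²)
D = 260 (D = 8 - 4*(171 - 1*234) = 8 - 4*(171 - 234) = 8 - 4*(-63) = 8 + 252 = 260)
E(22, z(-4)) - D = 6*22² - 1*260 = 6*484 - 260 = 2904 - 260 = 2644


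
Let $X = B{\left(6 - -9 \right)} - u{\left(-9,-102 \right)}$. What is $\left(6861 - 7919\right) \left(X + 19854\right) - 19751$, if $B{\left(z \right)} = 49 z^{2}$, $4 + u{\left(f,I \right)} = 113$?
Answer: $-32574411$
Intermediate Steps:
$u{\left(f,I \right)} = 109$ ($u{\left(f,I \right)} = -4 + 113 = 109$)
$X = 10916$ ($X = 49 \left(6 - -9\right)^{2} - 109 = 49 \left(6 + 9\right)^{2} - 109 = 49 \cdot 15^{2} - 109 = 49 \cdot 225 - 109 = 11025 - 109 = 10916$)
$\left(6861 - 7919\right) \left(X + 19854\right) - 19751 = \left(6861 - 7919\right) \left(10916 + 19854\right) - 19751 = \left(-1058\right) 30770 - 19751 = -32554660 - 19751 = -32574411$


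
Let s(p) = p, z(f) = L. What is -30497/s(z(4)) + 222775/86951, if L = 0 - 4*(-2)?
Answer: -2649962447/695608 ≈ -3809.6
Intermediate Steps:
L = 8 (L = 0 + 8 = 8)
z(f) = 8
-30497/s(z(4)) + 222775/86951 = -30497/8 + 222775/86951 = -2649962447/695608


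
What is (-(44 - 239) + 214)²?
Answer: 167281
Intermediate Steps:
(-(44 - 239) + 214)² = (-1*(-195) + 214)² = (195 + 214)² = 409² = 167281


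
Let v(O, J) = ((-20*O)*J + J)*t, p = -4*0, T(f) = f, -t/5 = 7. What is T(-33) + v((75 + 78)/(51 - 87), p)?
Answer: -33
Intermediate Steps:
t = -35 (t = -5*7 = -35)
p = 0
v(O, J) = -35*J + 700*J*O (v(O, J) = ((-20*O)*J + J)*(-35) = (-20*J*O + J)*(-35) = (J - 20*J*O)*(-35) = -35*J + 700*J*O)
T(-33) + v((75 + 78)/(51 - 87), p) = -33 + 35*0*(-1 + 20*((75 + 78)/(51 - 87))) = -33 + 35*0*(-1 + 20*(153/(-36))) = -33 + 35*0*(-1 + 20*(153*(-1/36))) = -33 + 35*0*(-1 + 20*(-17/4)) = -33 + 35*0*(-1 - 85) = -33 + 35*0*(-86) = -33 + 0 = -33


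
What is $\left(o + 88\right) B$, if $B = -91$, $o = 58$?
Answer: $-13286$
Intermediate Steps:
$\left(o + 88\right) B = \left(58 + 88\right) \left(-91\right) = 146 \left(-91\right) = -13286$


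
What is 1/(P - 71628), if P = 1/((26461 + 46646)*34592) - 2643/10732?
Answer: -6785085233952/486003756119646221 ≈ -1.3961e-5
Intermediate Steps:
P = -1670982132365/6785085233952 (P = (1/34592)/73107 - 2643*1/10732 = (1/73107)*(1/34592) - 2643/10732 = 1/2528917344 - 2643/10732 = -1670982132365/6785085233952 ≈ -0.24627)
1/(P - 71628) = 1/(-1670982132365/6785085233952 - 71628) = 1/(-486003756119646221/6785085233952) = -6785085233952/486003756119646221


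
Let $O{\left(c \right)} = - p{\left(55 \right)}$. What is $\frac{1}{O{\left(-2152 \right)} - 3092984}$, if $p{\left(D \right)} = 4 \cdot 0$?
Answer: $- \frac{1}{3092984} \approx -3.2331 \cdot 10^{-7}$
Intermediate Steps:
$p{\left(D \right)} = 0$
$O{\left(c \right)} = 0$ ($O{\left(c \right)} = \left(-1\right) 0 = 0$)
$\frac{1}{O{\left(-2152 \right)} - 3092984} = \frac{1}{0 - 3092984} = \frac{1}{-3092984} = - \frac{1}{3092984}$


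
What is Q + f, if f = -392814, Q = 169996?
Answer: -222818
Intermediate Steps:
Q + f = 169996 - 392814 = -222818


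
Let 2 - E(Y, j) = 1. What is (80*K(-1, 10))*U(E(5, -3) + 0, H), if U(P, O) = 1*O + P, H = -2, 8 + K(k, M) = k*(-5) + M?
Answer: -560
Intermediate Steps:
K(k, M) = -8 + M - 5*k (K(k, M) = -8 + (k*(-5) + M) = -8 + (-5*k + M) = -8 + (M - 5*k) = -8 + M - 5*k)
E(Y, j) = 1 (E(Y, j) = 2 - 1*1 = 2 - 1 = 1)
U(P, O) = O + P
(80*K(-1, 10))*U(E(5, -3) + 0, H) = (80*(-8 + 10 - 5*(-1)))*(-2 + (1 + 0)) = (80*(-8 + 10 + 5))*(-2 + 1) = (80*7)*(-1) = 560*(-1) = -560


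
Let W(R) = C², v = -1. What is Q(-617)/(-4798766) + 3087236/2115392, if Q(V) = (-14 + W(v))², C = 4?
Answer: 1851864336151/1268908900784 ≈ 1.4594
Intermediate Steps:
W(R) = 16 (W(R) = 4² = 16)
Q(V) = 4 (Q(V) = (-14 + 16)² = 2² = 4)
Q(-617)/(-4798766) + 3087236/2115392 = 4/(-4798766) + 3087236/2115392 = 4*(-1/4798766) + 3087236*(1/2115392) = -2/2399383 + 771809/528848 = 1851864336151/1268908900784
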